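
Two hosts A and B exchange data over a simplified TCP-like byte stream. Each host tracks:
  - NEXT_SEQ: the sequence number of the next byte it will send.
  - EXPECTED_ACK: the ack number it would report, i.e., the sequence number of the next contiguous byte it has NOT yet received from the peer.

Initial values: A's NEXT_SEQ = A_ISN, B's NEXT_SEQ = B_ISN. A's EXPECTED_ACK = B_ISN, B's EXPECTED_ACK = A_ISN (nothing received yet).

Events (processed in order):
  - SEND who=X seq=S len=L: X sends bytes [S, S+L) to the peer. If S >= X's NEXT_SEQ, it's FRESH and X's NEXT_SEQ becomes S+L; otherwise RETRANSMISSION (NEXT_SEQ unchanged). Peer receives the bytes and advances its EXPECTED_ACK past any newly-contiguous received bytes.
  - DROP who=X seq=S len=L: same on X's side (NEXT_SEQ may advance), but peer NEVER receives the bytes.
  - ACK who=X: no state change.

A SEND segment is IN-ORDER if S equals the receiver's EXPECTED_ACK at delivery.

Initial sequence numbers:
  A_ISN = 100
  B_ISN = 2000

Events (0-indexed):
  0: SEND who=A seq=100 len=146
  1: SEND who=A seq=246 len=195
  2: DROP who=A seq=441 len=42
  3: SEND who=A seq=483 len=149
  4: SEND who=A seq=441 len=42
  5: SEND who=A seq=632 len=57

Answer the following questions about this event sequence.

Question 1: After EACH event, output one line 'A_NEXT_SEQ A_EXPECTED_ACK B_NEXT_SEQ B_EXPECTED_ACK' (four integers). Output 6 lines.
246 2000 2000 246
441 2000 2000 441
483 2000 2000 441
632 2000 2000 441
632 2000 2000 632
689 2000 2000 689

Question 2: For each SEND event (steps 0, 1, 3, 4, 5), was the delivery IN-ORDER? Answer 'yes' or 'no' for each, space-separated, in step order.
Answer: yes yes no yes yes

Derivation:
Step 0: SEND seq=100 -> in-order
Step 1: SEND seq=246 -> in-order
Step 3: SEND seq=483 -> out-of-order
Step 4: SEND seq=441 -> in-order
Step 5: SEND seq=632 -> in-order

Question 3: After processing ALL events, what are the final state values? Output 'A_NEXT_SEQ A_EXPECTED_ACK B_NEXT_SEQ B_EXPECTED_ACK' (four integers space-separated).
After event 0: A_seq=246 A_ack=2000 B_seq=2000 B_ack=246
After event 1: A_seq=441 A_ack=2000 B_seq=2000 B_ack=441
After event 2: A_seq=483 A_ack=2000 B_seq=2000 B_ack=441
After event 3: A_seq=632 A_ack=2000 B_seq=2000 B_ack=441
After event 4: A_seq=632 A_ack=2000 B_seq=2000 B_ack=632
After event 5: A_seq=689 A_ack=2000 B_seq=2000 B_ack=689

Answer: 689 2000 2000 689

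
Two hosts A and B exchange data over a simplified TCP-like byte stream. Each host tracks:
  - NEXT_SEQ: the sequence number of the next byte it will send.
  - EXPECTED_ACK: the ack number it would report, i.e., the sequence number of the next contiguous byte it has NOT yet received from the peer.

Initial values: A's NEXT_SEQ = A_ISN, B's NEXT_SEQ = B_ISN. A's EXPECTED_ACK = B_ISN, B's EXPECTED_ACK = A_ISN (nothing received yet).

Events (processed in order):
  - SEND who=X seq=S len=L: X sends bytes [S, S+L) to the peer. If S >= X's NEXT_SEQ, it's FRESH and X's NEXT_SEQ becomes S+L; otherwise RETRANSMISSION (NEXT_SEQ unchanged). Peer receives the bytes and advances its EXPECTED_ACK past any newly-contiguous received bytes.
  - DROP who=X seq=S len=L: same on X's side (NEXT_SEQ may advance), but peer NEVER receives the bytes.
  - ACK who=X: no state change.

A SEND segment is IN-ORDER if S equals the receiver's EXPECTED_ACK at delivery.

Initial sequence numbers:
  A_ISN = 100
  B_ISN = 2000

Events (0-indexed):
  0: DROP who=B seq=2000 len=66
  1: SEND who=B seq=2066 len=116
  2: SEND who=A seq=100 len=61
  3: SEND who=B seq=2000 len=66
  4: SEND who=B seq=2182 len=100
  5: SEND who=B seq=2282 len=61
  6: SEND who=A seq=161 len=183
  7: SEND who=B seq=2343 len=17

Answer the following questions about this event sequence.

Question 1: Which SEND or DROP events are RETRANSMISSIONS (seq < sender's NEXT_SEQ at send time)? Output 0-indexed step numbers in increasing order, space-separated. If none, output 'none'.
Answer: 3

Derivation:
Step 0: DROP seq=2000 -> fresh
Step 1: SEND seq=2066 -> fresh
Step 2: SEND seq=100 -> fresh
Step 3: SEND seq=2000 -> retransmit
Step 4: SEND seq=2182 -> fresh
Step 5: SEND seq=2282 -> fresh
Step 6: SEND seq=161 -> fresh
Step 7: SEND seq=2343 -> fresh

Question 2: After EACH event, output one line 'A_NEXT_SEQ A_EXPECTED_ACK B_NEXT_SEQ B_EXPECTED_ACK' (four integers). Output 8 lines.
100 2000 2066 100
100 2000 2182 100
161 2000 2182 161
161 2182 2182 161
161 2282 2282 161
161 2343 2343 161
344 2343 2343 344
344 2360 2360 344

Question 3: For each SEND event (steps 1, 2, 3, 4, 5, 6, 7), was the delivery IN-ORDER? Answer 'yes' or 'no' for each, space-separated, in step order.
Step 1: SEND seq=2066 -> out-of-order
Step 2: SEND seq=100 -> in-order
Step 3: SEND seq=2000 -> in-order
Step 4: SEND seq=2182 -> in-order
Step 5: SEND seq=2282 -> in-order
Step 6: SEND seq=161 -> in-order
Step 7: SEND seq=2343 -> in-order

Answer: no yes yes yes yes yes yes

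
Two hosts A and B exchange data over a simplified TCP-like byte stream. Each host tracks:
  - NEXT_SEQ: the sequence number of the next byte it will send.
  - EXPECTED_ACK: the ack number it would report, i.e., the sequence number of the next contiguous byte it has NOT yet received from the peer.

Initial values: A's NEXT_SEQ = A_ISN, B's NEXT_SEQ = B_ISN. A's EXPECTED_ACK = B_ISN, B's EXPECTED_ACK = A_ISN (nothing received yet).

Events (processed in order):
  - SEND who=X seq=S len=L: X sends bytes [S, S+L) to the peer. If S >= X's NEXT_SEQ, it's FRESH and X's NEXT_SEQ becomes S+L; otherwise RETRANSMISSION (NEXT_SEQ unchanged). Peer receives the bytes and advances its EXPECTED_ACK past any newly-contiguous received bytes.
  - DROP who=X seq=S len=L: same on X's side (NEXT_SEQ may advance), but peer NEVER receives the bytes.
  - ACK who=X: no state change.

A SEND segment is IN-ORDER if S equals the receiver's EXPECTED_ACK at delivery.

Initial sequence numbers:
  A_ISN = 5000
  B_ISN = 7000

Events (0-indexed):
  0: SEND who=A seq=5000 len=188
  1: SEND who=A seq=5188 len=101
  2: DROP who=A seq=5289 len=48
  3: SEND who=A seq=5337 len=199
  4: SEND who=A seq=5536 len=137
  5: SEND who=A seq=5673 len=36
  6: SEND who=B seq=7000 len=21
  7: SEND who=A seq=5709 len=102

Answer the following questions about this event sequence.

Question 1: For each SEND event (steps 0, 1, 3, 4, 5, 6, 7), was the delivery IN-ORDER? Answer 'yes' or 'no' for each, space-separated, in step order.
Answer: yes yes no no no yes no

Derivation:
Step 0: SEND seq=5000 -> in-order
Step 1: SEND seq=5188 -> in-order
Step 3: SEND seq=5337 -> out-of-order
Step 4: SEND seq=5536 -> out-of-order
Step 5: SEND seq=5673 -> out-of-order
Step 6: SEND seq=7000 -> in-order
Step 7: SEND seq=5709 -> out-of-order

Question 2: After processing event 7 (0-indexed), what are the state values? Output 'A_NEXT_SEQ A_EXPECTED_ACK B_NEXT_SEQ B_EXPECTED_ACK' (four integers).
After event 0: A_seq=5188 A_ack=7000 B_seq=7000 B_ack=5188
After event 1: A_seq=5289 A_ack=7000 B_seq=7000 B_ack=5289
After event 2: A_seq=5337 A_ack=7000 B_seq=7000 B_ack=5289
After event 3: A_seq=5536 A_ack=7000 B_seq=7000 B_ack=5289
After event 4: A_seq=5673 A_ack=7000 B_seq=7000 B_ack=5289
After event 5: A_seq=5709 A_ack=7000 B_seq=7000 B_ack=5289
After event 6: A_seq=5709 A_ack=7021 B_seq=7021 B_ack=5289
After event 7: A_seq=5811 A_ack=7021 B_seq=7021 B_ack=5289

5811 7021 7021 5289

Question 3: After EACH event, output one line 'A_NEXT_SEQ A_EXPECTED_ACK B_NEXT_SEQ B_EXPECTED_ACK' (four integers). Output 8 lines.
5188 7000 7000 5188
5289 7000 7000 5289
5337 7000 7000 5289
5536 7000 7000 5289
5673 7000 7000 5289
5709 7000 7000 5289
5709 7021 7021 5289
5811 7021 7021 5289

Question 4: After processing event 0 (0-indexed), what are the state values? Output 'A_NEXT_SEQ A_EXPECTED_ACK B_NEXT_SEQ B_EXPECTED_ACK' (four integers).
After event 0: A_seq=5188 A_ack=7000 B_seq=7000 B_ack=5188

5188 7000 7000 5188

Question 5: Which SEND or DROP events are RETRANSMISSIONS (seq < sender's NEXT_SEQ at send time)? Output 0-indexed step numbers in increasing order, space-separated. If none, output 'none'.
Answer: none

Derivation:
Step 0: SEND seq=5000 -> fresh
Step 1: SEND seq=5188 -> fresh
Step 2: DROP seq=5289 -> fresh
Step 3: SEND seq=5337 -> fresh
Step 4: SEND seq=5536 -> fresh
Step 5: SEND seq=5673 -> fresh
Step 6: SEND seq=7000 -> fresh
Step 7: SEND seq=5709 -> fresh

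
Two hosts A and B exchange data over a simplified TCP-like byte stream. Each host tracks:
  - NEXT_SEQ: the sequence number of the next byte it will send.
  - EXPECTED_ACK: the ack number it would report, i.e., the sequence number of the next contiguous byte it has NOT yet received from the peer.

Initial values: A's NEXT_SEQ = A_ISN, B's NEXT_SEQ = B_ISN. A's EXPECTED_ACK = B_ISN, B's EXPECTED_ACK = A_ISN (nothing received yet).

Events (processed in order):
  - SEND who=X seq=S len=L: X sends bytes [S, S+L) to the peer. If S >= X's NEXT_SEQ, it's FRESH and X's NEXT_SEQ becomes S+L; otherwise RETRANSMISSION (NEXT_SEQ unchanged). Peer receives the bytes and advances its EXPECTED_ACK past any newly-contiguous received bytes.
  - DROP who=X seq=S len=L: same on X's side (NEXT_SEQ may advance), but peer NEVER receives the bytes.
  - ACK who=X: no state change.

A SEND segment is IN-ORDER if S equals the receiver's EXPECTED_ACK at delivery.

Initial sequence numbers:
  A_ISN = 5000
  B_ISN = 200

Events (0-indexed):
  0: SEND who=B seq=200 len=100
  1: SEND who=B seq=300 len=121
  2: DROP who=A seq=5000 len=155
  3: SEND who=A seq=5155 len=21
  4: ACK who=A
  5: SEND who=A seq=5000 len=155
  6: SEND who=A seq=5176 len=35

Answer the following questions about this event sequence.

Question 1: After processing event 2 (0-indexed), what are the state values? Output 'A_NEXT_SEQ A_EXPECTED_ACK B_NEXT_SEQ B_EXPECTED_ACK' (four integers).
After event 0: A_seq=5000 A_ack=300 B_seq=300 B_ack=5000
After event 1: A_seq=5000 A_ack=421 B_seq=421 B_ack=5000
After event 2: A_seq=5155 A_ack=421 B_seq=421 B_ack=5000

5155 421 421 5000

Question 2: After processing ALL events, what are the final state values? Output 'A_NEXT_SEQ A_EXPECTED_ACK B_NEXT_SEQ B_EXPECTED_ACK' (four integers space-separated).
Answer: 5211 421 421 5211

Derivation:
After event 0: A_seq=5000 A_ack=300 B_seq=300 B_ack=5000
After event 1: A_seq=5000 A_ack=421 B_seq=421 B_ack=5000
After event 2: A_seq=5155 A_ack=421 B_seq=421 B_ack=5000
After event 3: A_seq=5176 A_ack=421 B_seq=421 B_ack=5000
After event 4: A_seq=5176 A_ack=421 B_seq=421 B_ack=5000
After event 5: A_seq=5176 A_ack=421 B_seq=421 B_ack=5176
After event 6: A_seq=5211 A_ack=421 B_seq=421 B_ack=5211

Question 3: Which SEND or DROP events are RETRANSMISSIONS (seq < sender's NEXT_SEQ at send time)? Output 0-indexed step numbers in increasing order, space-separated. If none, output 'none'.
Answer: 5

Derivation:
Step 0: SEND seq=200 -> fresh
Step 1: SEND seq=300 -> fresh
Step 2: DROP seq=5000 -> fresh
Step 3: SEND seq=5155 -> fresh
Step 5: SEND seq=5000 -> retransmit
Step 6: SEND seq=5176 -> fresh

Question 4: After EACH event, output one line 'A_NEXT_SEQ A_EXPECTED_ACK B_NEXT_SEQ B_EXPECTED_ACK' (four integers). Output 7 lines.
5000 300 300 5000
5000 421 421 5000
5155 421 421 5000
5176 421 421 5000
5176 421 421 5000
5176 421 421 5176
5211 421 421 5211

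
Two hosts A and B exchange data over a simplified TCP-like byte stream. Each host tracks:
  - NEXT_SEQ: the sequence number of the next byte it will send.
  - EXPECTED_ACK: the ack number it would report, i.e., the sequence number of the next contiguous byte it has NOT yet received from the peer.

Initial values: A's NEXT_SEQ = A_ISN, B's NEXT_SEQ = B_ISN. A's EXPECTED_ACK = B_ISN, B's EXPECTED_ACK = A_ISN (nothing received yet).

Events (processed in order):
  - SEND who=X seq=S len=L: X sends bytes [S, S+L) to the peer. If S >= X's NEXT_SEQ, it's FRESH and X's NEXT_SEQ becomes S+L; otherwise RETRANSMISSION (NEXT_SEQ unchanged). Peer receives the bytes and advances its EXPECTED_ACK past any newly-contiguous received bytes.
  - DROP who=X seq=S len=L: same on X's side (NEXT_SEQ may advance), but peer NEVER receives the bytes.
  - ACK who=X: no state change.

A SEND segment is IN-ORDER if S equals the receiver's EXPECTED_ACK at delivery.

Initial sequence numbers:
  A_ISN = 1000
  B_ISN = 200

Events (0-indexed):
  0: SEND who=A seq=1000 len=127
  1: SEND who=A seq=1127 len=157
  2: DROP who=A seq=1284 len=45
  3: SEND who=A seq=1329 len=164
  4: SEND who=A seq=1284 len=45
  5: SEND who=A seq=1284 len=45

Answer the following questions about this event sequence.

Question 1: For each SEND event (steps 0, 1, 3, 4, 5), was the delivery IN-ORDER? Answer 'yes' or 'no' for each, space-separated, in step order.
Answer: yes yes no yes no

Derivation:
Step 0: SEND seq=1000 -> in-order
Step 1: SEND seq=1127 -> in-order
Step 3: SEND seq=1329 -> out-of-order
Step 4: SEND seq=1284 -> in-order
Step 5: SEND seq=1284 -> out-of-order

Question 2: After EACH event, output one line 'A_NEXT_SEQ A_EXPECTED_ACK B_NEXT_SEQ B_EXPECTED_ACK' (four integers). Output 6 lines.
1127 200 200 1127
1284 200 200 1284
1329 200 200 1284
1493 200 200 1284
1493 200 200 1493
1493 200 200 1493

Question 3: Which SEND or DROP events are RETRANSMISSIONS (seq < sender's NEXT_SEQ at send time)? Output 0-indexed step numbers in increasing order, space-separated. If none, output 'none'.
Answer: 4 5

Derivation:
Step 0: SEND seq=1000 -> fresh
Step 1: SEND seq=1127 -> fresh
Step 2: DROP seq=1284 -> fresh
Step 3: SEND seq=1329 -> fresh
Step 4: SEND seq=1284 -> retransmit
Step 5: SEND seq=1284 -> retransmit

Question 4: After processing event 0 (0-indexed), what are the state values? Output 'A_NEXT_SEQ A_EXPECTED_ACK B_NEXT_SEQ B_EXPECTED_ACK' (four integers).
After event 0: A_seq=1127 A_ack=200 B_seq=200 B_ack=1127

1127 200 200 1127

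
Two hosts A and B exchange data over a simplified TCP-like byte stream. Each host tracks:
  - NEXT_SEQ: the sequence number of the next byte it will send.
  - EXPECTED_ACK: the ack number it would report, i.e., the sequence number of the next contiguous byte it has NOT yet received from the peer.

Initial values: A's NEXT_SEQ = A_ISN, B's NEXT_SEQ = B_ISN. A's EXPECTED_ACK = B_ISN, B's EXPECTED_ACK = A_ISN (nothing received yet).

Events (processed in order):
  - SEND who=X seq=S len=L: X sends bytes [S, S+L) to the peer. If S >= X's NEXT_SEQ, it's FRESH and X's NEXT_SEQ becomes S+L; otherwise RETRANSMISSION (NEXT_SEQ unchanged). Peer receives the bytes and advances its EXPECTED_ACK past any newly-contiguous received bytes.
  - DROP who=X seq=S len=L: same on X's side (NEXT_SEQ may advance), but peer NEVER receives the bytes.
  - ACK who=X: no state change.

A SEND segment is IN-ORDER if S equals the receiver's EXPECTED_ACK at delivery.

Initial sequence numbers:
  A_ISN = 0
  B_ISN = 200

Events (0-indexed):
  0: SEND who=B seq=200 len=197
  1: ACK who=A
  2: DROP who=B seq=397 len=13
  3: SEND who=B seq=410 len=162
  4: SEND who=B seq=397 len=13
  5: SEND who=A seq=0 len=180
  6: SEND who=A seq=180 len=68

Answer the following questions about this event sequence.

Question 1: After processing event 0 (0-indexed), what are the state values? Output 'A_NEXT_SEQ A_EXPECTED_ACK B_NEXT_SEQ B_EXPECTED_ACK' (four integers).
After event 0: A_seq=0 A_ack=397 B_seq=397 B_ack=0

0 397 397 0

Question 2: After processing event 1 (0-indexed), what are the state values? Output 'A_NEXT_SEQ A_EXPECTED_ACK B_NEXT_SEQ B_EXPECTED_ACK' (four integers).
After event 0: A_seq=0 A_ack=397 B_seq=397 B_ack=0
After event 1: A_seq=0 A_ack=397 B_seq=397 B_ack=0

0 397 397 0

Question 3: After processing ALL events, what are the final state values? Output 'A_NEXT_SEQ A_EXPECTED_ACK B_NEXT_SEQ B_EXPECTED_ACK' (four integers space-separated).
After event 0: A_seq=0 A_ack=397 B_seq=397 B_ack=0
After event 1: A_seq=0 A_ack=397 B_seq=397 B_ack=0
After event 2: A_seq=0 A_ack=397 B_seq=410 B_ack=0
After event 3: A_seq=0 A_ack=397 B_seq=572 B_ack=0
After event 4: A_seq=0 A_ack=572 B_seq=572 B_ack=0
After event 5: A_seq=180 A_ack=572 B_seq=572 B_ack=180
After event 6: A_seq=248 A_ack=572 B_seq=572 B_ack=248

Answer: 248 572 572 248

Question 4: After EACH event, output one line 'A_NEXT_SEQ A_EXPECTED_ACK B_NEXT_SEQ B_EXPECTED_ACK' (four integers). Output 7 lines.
0 397 397 0
0 397 397 0
0 397 410 0
0 397 572 0
0 572 572 0
180 572 572 180
248 572 572 248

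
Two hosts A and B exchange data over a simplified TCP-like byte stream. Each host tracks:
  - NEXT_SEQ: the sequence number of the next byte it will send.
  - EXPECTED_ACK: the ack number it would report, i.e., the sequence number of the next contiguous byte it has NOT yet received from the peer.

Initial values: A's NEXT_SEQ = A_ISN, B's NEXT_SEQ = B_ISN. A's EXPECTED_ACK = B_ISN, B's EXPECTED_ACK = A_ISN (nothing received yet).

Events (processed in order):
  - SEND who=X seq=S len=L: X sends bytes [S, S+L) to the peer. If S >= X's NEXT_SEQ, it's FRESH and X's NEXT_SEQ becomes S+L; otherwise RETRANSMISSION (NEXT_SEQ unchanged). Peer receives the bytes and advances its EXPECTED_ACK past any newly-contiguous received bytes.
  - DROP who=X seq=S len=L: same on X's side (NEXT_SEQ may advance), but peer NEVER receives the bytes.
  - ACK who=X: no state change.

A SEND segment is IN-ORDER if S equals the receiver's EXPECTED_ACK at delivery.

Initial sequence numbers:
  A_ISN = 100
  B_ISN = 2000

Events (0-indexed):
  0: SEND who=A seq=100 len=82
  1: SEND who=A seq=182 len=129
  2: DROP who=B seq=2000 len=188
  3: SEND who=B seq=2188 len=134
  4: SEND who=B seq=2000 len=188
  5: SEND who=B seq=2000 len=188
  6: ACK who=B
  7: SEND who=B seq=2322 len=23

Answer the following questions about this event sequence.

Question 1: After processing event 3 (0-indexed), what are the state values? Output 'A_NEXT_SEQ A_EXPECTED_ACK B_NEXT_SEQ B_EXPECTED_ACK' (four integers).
After event 0: A_seq=182 A_ack=2000 B_seq=2000 B_ack=182
After event 1: A_seq=311 A_ack=2000 B_seq=2000 B_ack=311
After event 2: A_seq=311 A_ack=2000 B_seq=2188 B_ack=311
After event 3: A_seq=311 A_ack=2000 B_seq=2322 B_ack=311

311 2000 2322 311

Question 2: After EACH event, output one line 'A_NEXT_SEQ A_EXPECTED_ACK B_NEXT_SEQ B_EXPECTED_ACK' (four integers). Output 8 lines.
182 2000 2000 182
311 2000 2000 311
311 2000 2188 311
311 2000 2322 311
311 2322 2322 311
311 2322 2322 311
311 2322 2322 311
311 2345 2345 311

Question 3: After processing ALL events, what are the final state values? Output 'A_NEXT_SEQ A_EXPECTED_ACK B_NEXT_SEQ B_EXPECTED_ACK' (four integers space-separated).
Answer: 311 2345 2345 311

Derivation:
After event 0: A_seq=182 A_ack=2000 B_seq=2000 B_ack=182
After event 1: A_seq=311 A_ack=2000 B_seq=2000 B_ack=311
After event 2: A_seq=311 A_ack=2000 B_seq=2188 B_ack=311
After event 3: A_seq=311 A_ack=2000 B_seq=2322 B_ack=311
After event 4: A_seq=311 A_ack=2322 B_seq=2322 B_ack=311
After event 5: A_seq=311 A_ack=2322 B_seq=2322 B_ack=311
After event 6: A_seq=311 A_ack=2322 B_seq=2322 B_ack=311
After event 7: A_seq=311 A_ack=2345 B_seq=2345 B_ack=311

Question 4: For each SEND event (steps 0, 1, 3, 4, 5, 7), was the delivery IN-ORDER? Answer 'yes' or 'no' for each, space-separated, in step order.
Answer: yes yes no yes no yes

Derivation:
Step 0: SEND seq=100 -> in-order
Step 1: SEND seq=182 -> in-order
Step 3: SEND seq=2188 -> out-of-order
Step 4: SEND seq=2000 -> in-order
Step 5: SEND seq=2000 -> out-of-order
Step 7: SEND seq=2322 -> in-order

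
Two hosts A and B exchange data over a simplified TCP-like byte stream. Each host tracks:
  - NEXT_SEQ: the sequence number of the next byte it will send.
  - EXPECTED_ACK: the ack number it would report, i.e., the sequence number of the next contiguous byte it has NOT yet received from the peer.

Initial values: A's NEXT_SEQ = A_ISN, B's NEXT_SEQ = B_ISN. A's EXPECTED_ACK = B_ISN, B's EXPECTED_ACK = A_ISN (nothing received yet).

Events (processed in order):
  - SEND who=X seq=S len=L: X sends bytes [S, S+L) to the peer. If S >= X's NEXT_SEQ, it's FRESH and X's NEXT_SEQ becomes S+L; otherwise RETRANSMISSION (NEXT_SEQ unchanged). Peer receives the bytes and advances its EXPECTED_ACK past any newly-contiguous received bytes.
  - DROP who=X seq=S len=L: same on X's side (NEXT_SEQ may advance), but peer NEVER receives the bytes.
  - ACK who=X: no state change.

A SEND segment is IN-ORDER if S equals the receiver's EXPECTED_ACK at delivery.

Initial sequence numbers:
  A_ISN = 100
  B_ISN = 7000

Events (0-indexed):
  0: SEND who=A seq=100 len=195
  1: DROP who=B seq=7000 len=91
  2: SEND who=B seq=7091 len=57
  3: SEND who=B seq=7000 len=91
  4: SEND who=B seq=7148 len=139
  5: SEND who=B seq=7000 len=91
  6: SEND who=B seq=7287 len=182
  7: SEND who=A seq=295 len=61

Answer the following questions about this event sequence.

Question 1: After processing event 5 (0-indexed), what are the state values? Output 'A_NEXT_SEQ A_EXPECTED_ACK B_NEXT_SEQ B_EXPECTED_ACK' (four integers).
After event 0: A_seq=295 A_ack=7000 B_seq=7000 B_ack=295
After event 1: A_seq=295 A_ack=7000 B_seq=7091 B_ack=295
After event 2: A_seq=295 A_ack=7000 B_seq=7148 B_ack=295
After event 3: A_seq=295 A_ack=7148 B_seq=7148 B_ack=295
After event 4: A_seq=295 A_ack=7287 B_seq=7287 B_ack=295
After event 5: A_seq=295 A_ack=7287 B_seq=7287 B_ack=295

295 7287 7287 295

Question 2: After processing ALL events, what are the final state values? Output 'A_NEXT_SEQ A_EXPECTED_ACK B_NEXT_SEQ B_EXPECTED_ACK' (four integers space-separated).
After event 0: A_seq=295 A_ack=7000 B_seq=7000 B_ack=295
After event 1: A_seq=295 A_ack=7000 B_seq=7091 B_ack=295
After event 2: A_seq=295 A_ack=7000 B_seq=7148 B_ack=295
After event 3: A_seq=295 A_ack=7148 B_seq=7148 B_ack=295
After event 4: A_seq=295 A_ack=7287 B_seq=7287 B_ack=295
After event 5: A_seq=295 A_ack=7287 B_seq=7287 B_ack=295
After event 6: A_seq=295 A_ack=7469 B_seq=7469 B_ack=295
After event 7: A_seq=356 A_ack=7469 B_seq=7469 B_ack=356

Answer: 356 7469 7469 356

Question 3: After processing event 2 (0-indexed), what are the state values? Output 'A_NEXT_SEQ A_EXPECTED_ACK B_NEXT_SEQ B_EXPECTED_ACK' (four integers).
After event 0: A_seq=295 A_ack=7000 B_seq=7000 B_ack=295
After event 1: A_seq=295 A_ack=7000 B_seq=7091 B_ack=295
After event 2: A_seq=295 A_ack=7000 B_seq=7148 B_ack=295

295 7000 7148 295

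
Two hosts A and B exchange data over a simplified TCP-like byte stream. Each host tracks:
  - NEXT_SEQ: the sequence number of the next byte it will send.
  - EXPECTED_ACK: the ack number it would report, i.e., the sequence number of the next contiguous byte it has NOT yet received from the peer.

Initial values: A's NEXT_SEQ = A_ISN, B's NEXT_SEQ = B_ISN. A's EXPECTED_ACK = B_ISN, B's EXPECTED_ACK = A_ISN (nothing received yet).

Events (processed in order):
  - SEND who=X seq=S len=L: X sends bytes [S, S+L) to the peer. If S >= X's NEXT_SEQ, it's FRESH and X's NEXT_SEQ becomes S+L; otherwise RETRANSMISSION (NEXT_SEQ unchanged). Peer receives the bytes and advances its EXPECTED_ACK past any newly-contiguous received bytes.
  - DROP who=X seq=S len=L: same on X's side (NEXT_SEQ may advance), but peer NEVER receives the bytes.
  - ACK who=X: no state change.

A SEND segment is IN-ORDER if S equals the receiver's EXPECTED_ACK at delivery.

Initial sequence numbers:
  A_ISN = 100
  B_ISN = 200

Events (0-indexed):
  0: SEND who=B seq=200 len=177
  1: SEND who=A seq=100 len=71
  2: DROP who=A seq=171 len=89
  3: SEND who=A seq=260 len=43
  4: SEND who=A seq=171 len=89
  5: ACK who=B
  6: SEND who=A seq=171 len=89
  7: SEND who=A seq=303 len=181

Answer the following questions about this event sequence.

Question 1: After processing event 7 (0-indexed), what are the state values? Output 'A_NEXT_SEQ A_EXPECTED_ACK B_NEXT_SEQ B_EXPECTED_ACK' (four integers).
After event 0: A_seq=100 A_ack=377 B_seq=377 B_ack=100
After event 1: A_seq=171 A_ack=377 B_seq=377 B_ack=171
After event 2: A_seq=260 A_ack=377 B_seq=377 B_ack=171
After event 3: A_seq=303 A_ack=377 B_seq=377 B_ack=171
After event 4: A_seq=303 A_ack=377 B_seq=377 B_ack=303
After event 5: A_seq=303 A_ack=377 B_seq=377 B_ack=303
After event 6: A_seq=303 A_ack=377 B_seq=377 B_ack=303
After event 7: A_seq=484 A_ack=377 B_seq=377 B_ack=484

484 377 377 484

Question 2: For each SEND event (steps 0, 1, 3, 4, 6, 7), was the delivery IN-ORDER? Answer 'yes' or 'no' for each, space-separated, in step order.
Answer: yes yes no yes no yes

Derivation:
Step 0: SEND seq=200 -> in-order
Step 1: SEND seq=100 -> in-order
Step 3: SEND seq=260 -> out-of-order
Step 4: SEND seq=171 -> in-order
Step 6: SEND seq=171 -> out-of-order
Step 7: SEND seq=303 -> in-order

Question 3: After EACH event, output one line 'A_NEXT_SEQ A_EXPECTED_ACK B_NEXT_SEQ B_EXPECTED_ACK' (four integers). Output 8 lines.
100 377 377 100
171 377 377 171
260 377 377 171
303 377 377 171
303 377 377 303
303 377 377 303
303 377 377 303
484 377 377 484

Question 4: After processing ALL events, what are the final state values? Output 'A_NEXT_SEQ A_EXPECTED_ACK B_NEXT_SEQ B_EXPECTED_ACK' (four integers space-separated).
After event 0: A_seq=100 A_ack=377 B_seq=377 B_ack=100
After event 1: A_seq=171 A_ack=377 B_seq=377 B_ack=171
After event 2: A_seq=260 A_ack=377 B_seq=377 B_ack=171
After event 3: A_seq=303 A_ack=377 B_seq=377 B_ack=171
After event 4: A_seq=303 A_ack=377 B_seq=377 B_ack=303
After event 5: A_seq=303 A_ack=377 B_seq=377 B_ack=303
After event 6: A_seq=303 A_ack=377 B_seq=377 B_ack=303
After event 7: A_seq=484 A_ack=377 B_seq=377 B_ack=484

Answer: 484 377 377 484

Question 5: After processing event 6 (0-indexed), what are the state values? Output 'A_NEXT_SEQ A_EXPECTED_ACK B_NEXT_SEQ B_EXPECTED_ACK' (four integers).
After event 0: A_seq=100 A_ack=377 B_seq=377 B_ack=100
After event 1: A_seq=171 A_ack=377 B_seq=377 B_ack=171
After event 2: A_seq=260 A_ack=377 B_seq=377 B_ack=171
After event 3: A_seq=303 A_ack=377 B_seq=377 B_ack=171
After event 4: A_seq=303 A_ack=377 B_seq=377 B_ack=303
After event 5: A_seq=303 A_ack=377 B_seq=377 B_ack=303
After event 6: A_seq=303 A_ack=377 B_seq=377 B_ack=303

303 377 377 303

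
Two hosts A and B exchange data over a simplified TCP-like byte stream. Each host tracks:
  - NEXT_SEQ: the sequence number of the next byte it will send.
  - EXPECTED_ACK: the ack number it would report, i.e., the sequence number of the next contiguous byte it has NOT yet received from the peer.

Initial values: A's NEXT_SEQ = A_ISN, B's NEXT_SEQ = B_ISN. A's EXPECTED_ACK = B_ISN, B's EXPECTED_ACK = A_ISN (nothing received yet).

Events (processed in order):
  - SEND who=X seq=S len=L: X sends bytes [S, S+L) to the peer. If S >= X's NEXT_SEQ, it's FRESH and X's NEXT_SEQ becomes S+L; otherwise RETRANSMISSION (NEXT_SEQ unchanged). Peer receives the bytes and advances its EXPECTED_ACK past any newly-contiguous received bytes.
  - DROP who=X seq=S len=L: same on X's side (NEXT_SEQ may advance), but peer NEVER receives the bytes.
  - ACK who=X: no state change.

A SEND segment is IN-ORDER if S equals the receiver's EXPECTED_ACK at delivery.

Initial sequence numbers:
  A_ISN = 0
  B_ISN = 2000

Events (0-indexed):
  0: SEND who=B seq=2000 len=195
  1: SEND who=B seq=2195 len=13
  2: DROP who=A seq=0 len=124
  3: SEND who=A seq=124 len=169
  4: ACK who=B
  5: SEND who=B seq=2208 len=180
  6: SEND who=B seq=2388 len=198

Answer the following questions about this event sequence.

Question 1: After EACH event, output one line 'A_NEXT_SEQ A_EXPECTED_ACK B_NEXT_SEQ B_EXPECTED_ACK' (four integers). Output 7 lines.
0 2195 2195 0
0 2208 2208 0
124 2208 2208 0
293 2208 2208 0
293 2208 2208 0
293 2388 2388 0
293 2586 2586 0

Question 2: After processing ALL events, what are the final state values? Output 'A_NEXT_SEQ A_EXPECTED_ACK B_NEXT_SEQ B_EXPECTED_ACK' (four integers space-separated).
Answer: 293 2586 2586 0

Derivation:
After event 0: A_seq=0 A_ack=2195 B_seq=2195 B_ack=0
After event 1: A_seq=0 A_ack=2208 B_seq=2208 B_ack=0
After event 2: A_seq=124 A_ack=2208 B_seq=2208 B_ack=0
After event 3: A_seq=293 A_ack=2208 B_seq=2208 B_ack=0
After event 4: A_seq=293 A_ack=2208 B_seq=2208 B_ack=0
After event 5: A_seq=293 A_ack=2388 B_seq=2388 B_ack=0
After event 6: A_seq=293 A_ack=2586 B_seq=2586 B_ack=0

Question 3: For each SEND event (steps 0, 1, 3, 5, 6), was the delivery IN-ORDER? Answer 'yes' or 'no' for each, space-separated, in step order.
Step 0: SEND seq=2000 -> in-order
Step 1: SEND seq=2195 -> in-order
Step 3: SEND seq=124 -> out-of-order
Step 5: SEND seq=2208 -> in-order
Step 6: SEND seq=2388 -> in-order

Answer: yes yes no yes yes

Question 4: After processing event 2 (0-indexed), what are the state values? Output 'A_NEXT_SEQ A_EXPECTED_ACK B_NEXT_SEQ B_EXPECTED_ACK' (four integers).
After event 0: A_seq=0 A_ack=2195 B_seq=2195 B_ack=0
After event 1: A_seq=0 A_ack=2208 B_seq=2208 B_ack=0
After event 2: A_seq=124 A_ack=2208 B_seq=2208 B_ack=0

124 2208 2208 0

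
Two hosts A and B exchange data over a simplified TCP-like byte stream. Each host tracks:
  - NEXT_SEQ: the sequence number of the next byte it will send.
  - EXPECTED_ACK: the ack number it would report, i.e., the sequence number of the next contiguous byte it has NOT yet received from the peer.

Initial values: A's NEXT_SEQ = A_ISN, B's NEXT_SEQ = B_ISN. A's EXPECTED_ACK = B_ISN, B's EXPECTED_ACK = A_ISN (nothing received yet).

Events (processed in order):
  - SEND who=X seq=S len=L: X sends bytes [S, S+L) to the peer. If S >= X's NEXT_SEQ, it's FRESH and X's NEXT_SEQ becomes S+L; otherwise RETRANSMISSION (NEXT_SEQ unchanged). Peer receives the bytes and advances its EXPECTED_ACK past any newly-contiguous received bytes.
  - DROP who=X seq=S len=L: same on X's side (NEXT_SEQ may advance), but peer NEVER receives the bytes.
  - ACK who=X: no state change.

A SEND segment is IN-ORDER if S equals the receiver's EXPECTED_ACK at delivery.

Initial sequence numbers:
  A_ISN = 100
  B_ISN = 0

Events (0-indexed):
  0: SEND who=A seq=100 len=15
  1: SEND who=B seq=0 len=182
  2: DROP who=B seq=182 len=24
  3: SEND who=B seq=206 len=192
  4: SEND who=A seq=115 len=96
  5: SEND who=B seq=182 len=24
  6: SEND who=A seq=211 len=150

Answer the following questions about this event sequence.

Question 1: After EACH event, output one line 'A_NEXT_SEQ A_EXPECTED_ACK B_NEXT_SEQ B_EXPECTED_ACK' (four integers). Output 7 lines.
115 0 0 115
115 182 182 115
115 182 206 115
115 182 398 115
211 182 398 211
211 398 398 211
361 398 398 361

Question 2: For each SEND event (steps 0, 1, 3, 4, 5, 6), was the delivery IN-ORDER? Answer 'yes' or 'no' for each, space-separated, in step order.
Answer: yes yes no yes yes yes

Derivation:
Step 0: SEND seq=100 -> in-order
Step 1: SEND seq=0 -> in-order
Step 3: SEND seq=206 -> out-of-order
Step 4: SEND seq=115 -> in-order
Step 5: SEND seq=182 -> in-order
Step 6: SEND seq=211 -> in-order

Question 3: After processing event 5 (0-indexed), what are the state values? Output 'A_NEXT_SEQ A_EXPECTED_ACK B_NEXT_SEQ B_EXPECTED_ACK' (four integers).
After event 0: A_seq=115 A_ack=0 B_seq=0 B_ack=115
After event 1: A_seq=115 A_ack=182 B_seq=182 B_ack=115
After event 2: A_seq=115 A_ack=182 B_seq=206 B_ack=115
After event 3: A_seq=115 A_ack=182 B_seq=398 B_ack=115
After event 4: A_seq=211 A_ack=182 B_seq=398 B_ack=211
After event 5: A_seq=211 A_ack=398 B_seq=398 B_ack=211

211 398 398 211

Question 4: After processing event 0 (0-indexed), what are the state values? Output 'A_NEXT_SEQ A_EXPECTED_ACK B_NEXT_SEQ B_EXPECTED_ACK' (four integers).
After event 0: A_seq=115 A_ack=0 B_seq=0 B_ack=115

115 0 0 115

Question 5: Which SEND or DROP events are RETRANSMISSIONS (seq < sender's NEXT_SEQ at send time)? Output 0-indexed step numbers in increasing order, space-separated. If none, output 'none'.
Answer: 5

Derivation:
Step 0: SEND seq=100 -> fresh
Step 1: SEND seq=0 -> fresh
Step 2: DROP seq=182 -> fresh
Step 3: SEND seq=206 -> fresh
Step 4: SEND seq=115 -> fresh
Step 5: SEND seq=182 -> retransmit
Step 6: SEND seq=211 -> fresh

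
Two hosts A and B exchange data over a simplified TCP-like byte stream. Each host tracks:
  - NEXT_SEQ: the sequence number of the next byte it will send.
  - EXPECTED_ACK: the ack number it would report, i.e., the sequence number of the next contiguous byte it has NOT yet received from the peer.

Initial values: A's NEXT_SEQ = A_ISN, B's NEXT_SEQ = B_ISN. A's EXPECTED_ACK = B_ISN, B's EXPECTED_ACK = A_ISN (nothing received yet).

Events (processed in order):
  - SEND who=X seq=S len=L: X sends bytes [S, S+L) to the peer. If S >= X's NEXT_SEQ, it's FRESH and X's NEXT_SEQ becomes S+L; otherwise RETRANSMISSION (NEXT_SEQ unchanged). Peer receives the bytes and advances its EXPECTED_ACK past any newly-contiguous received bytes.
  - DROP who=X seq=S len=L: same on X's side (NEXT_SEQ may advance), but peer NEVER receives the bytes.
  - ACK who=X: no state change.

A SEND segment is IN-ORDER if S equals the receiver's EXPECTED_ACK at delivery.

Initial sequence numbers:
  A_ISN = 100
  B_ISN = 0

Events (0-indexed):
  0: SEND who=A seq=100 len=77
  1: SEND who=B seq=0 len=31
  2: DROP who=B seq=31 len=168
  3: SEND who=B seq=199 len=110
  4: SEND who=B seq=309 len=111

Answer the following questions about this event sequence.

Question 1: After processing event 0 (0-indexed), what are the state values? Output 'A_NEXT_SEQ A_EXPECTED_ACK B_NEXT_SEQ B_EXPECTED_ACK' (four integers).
After event 0: A_seq=177 A_ack=0 B_seq=0 B_ack=177

177 0 0 177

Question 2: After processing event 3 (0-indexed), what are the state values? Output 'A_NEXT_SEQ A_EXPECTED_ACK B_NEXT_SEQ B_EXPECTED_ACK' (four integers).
After event 0: A_seq=177 A_ack=0 B_seq=0 B_ack=177
After event 1: A_seq=177 A_ack=31 B_seq=31 B_ack=177
After event 2: A_seq=177 A_ack=31 B_seq=199 B_ack=177
After event 3: A_seq=177 A_ack=31 B_seq=309 B_ack=177

177 31 309 177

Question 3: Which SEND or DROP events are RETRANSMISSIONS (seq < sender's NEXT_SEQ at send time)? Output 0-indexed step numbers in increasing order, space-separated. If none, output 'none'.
Answer: none

Derivation:
Step 0: SEND seq=100 -> fresh
Step 1: SEND seq=0 -> fresh
Step 2: DROP seq=31 -> fresh
Step 3: SEND seq=199 -> fresh
Step 4: SEND seq=309 -> fresh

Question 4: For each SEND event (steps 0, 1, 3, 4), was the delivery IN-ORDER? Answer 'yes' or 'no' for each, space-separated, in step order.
Step 0: SEND seq=100 -> in-order
Step 1: SEND seq=0 -> in-order
Step 3: SEND seq=199 -> out-of-order
Step 4: SEND seq=309 -> out-of-order

Answer: yes yes no no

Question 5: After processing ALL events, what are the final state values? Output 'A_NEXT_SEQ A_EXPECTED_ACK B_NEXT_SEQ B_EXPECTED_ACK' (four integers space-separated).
After event 0: A_seq=177 A_ack=0 B_seq=0 B_ack=177
After event 1: A_seq=177 A_ack=31 B_seq=31 B_ack=177
After event 2: A_seq=177 A_ack=31 B_seq=199 B_ack=177
After event 3: A_seq=177 A_ack=31 B_seq=309 B_ack=177
After event 4: A_seq=177 A_ack=31 B_seq=420 B_ack=177

Answer: 177 31 420 177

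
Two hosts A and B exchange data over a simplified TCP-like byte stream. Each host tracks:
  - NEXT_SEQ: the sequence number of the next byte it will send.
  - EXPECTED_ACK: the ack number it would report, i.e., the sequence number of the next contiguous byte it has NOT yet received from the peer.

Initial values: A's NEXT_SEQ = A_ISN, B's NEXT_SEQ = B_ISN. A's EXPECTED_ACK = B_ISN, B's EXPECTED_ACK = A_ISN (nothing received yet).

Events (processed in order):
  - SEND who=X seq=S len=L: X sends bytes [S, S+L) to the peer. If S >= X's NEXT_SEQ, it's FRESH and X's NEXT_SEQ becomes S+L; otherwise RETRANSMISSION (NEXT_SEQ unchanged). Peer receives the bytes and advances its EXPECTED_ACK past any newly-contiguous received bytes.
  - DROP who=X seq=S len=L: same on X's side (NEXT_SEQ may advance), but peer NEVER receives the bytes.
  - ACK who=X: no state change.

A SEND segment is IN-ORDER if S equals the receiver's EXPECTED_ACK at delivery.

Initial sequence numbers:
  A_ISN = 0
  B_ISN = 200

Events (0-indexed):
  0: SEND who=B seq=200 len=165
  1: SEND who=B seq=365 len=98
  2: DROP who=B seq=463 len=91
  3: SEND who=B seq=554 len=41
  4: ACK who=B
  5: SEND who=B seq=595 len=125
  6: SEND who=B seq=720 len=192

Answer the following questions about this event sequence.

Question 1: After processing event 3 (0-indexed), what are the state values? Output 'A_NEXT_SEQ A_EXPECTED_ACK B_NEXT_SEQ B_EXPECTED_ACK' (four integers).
After event 0: A_seq=0 A_ack=365 B_seq=365 B_ack=0
After event 1: A_seq=0 A_ack=463 B_seq=463 B_ack=0
After event 2: A_seq=0 A_ack=463 B_seq=554 B_ack=0
After event 3: A_seq=0 A_ack=463 B_seq=595 B_ack=0

0 463 595 0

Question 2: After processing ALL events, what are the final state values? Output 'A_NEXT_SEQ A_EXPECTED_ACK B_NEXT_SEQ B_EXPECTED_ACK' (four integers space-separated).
Answer: 0 463 912 0

Derivation:
After event 0: A_seq=0 A_ack=365 B_seq=365 B_ack=0
After event 1: A_seq=0 A_ack=463 B_seq=463 B_ack=0
After event 2: A_seq=0 A_ack=463 B_seq=554 B_ack=0
After event 3: A_seq=0 A_ack=463 B_seq=595 B_ack=0
After event 4: A_seq=0 A_ack=463 B_seq=595 B_ack=0
After event 5: A_seq=0 A_ack=463 B_seq=720 B_ack=0
After event 6: A_seq=0 A_ack=463 B_seq=912 B_ack=0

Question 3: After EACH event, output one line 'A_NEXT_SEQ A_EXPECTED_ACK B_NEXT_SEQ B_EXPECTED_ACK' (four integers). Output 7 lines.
0 365 365 0
0 463 463 0
0 463 554 0
0 463 595 0
0 463 595 0
0 463 720 0
0 463 912 0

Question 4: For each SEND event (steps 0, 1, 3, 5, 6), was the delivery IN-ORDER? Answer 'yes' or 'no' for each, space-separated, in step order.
Step 0: SEND seq=200 -> in-order
Step 1: SEND seq=365 -> in-order
Step 3: SEND seq=554 -> out-of-order
Step 5: SEND seq=595 -> out-of-order
Step 6: SEND seq=720 -> out-of-order

Answer: yes yes no no no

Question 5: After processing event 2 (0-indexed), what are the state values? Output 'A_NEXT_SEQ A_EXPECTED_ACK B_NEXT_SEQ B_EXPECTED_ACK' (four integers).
After event 0: A_seq=0 A_ack=365 B_seq=365 B_ack=0
After event 1: A_seq=0 A_ack=463 B_seq=463 B_ack=0
After event 2: A_seq=0 A_ack=463 B_seq=554 B_ack=0

0 463 554 0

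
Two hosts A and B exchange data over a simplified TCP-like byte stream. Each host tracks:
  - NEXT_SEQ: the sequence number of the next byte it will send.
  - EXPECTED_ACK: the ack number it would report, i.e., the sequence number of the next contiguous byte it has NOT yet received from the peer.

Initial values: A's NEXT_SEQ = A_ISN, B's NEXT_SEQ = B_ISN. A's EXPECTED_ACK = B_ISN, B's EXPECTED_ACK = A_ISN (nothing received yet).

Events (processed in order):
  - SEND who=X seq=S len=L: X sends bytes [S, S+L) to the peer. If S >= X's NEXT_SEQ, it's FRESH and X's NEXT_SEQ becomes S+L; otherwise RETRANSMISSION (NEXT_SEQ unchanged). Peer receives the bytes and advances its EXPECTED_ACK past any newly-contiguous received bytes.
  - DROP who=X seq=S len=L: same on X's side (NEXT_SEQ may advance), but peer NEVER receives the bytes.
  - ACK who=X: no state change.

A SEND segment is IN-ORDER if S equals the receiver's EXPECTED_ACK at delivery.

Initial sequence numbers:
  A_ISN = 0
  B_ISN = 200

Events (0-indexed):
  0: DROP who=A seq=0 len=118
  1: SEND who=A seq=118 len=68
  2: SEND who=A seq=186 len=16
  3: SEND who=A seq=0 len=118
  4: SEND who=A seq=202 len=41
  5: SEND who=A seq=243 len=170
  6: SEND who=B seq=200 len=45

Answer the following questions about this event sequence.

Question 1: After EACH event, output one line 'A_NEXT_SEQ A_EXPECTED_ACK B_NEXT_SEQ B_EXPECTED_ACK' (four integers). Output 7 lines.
118 200 200 0
186 200 200 0
202 200 200 0
202 200 200 202
243 200 200 243
413 200 200 413
413 245 245 413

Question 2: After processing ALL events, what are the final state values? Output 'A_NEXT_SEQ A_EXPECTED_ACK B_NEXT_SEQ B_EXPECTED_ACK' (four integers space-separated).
Answer: 413 245 245 413

Derivation:
After event 0: A_seq=118 A_ack=200 B_seq=200 B_ack=0
After event 1: A_seq=186 A_ack=200 B_seq=200 B_ack=0
After event 2: A_seq=202 A_ack=200 B_seq=200 B_ack=0
After event 3: A_seq=202 A_ack=200 B_seq=200 B_ack=202
After event 4: A_seq=243 A_ack=200 B_seq=200 B_ack=243
After event 5: A_seq=413 A_ack=200 B_seq=200 B_ack=413
After event 6: A_seq=413 A_ack=245 B_seq=245 B_ack=413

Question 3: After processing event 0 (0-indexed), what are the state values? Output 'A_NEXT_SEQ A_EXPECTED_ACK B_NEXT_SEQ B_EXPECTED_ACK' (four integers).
After event 0: A_seq=118 A_ack=200 B_seq=200 B_ack=0

118 200 200 0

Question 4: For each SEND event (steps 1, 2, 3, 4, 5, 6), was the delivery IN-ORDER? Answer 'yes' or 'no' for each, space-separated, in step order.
Step 1: SEND seq=118 -> out-of-order
Step 2: SEND seq=186 -> out-of-order
Step 3: SEND seq=0 -> in-order
Step 4: SEND seq=202 -> in-order
Step 5: SEND seq=243 -> in-order
Step 6: SEND seq=200 -> in-order

Answer: no no yes yes yes yes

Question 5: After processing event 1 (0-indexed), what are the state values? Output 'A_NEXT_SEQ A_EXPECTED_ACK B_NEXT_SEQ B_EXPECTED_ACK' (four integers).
After event 0: A_seq=118 A_ack=200 B_seq=200 B_ack=0
After event 1: A_seq=186 A_ack=200 B_seq=200 B_ack=0

186 200 200 0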